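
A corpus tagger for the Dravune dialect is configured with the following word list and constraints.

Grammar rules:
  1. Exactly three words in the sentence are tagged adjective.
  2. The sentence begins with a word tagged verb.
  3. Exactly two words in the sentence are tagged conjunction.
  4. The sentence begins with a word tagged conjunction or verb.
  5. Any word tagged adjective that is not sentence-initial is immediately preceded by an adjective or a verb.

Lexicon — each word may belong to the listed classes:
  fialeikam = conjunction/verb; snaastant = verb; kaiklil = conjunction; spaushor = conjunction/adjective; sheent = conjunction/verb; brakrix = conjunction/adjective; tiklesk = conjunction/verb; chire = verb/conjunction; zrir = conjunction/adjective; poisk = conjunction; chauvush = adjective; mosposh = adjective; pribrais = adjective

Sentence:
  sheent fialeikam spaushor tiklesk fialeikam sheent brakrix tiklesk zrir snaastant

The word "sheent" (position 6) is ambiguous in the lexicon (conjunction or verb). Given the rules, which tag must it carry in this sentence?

verb

Candidates per position — 1:sheent {conjunction,verb}; 2:fialeikam {conjunction,verb}; 3:spaushor {conjunction,adjective}; 4:tiklesk {conjunction,verb}; 5:fialeikam {conjunction,verb}; 6:sheent {conjunction,verb}; 7:brakrix {conjunction,adjective}; 8:tiklesk {conjunction,verb}; 9:zrir {conjunction,adjective}; 10:snaastant {verb}.
Word 1 cannot be conjunction — rule 2 would then fail for every completion. It is verb.
Word 3 cannot be conjunction — rule 1 would then fail for every completion. It is adjective.
Word 7 cannot be conjunction — rule 1 would then fail for every completion. It is adjective.
Word 9 cannot be conjunction — rule 1 would then fail for every completion. It is adjective.
Word 2 cannot be conjunction — rule 5 would then fail for every completion. It is verb.
Word 6 cannot be conjunction — rule 5 would then fail for every completion. It is verb.
Word 8 cannot be conjunction — rule 5 would then fail for every completion. It is verb.
Word 4 cannot be verb — rule 3 would then fail for every completion. It is conjunction.
Word 5 cannot be verb — rule 3 would then fail for every completion. It is conjunction.
So the tagging must be: verb verb adjective conjunction conjunction verb adjective verb adjective verb.
Rule-by-rule: rule 1 holds; rule 2 holds; rule 3 holds; rule 4 holds; rule 5 holds.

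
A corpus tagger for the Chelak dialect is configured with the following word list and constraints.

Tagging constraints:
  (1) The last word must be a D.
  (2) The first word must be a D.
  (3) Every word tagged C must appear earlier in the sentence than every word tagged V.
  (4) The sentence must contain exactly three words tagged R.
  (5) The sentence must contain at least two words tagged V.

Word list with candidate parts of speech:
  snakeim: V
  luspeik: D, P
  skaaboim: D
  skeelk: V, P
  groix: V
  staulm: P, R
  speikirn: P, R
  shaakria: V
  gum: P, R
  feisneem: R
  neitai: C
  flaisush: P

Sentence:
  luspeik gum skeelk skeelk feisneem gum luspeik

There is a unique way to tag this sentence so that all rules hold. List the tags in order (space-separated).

D R V V R R D

Candidates per position — 1:luspeik {D,P}; 2:gum {P,R}; 3:skeelk {V,P}; 4:skeelk {V,P}; 5:feisneem {R}; 6:gum {P,R}; 7:luspeik {D,P}.
Position 1: tagging it P would leave rule 2 unsatisfiable, so it must be D.
Position 2: tagging it P would leave rule 4 unsatisfiable, so it must be R.
Position 3: tagging it P would leave rule 5 unsatisfiable, so it must be V.
Position 4: tagging it P would leave rule 5 unsatisfiable, so it must be V.
Position 6: tagging it P would leave rule 4 unsatisfiable, so it must be R.
Position 7: tagging it P would leave rule 1 unsatisfiable, so it must be D.
So the tagging must be: D R V V R R D.
Rule-by-rule: rule 1 ok; rule 2 ok; rule 3 ok; rule 4 ok; rule 5 ok.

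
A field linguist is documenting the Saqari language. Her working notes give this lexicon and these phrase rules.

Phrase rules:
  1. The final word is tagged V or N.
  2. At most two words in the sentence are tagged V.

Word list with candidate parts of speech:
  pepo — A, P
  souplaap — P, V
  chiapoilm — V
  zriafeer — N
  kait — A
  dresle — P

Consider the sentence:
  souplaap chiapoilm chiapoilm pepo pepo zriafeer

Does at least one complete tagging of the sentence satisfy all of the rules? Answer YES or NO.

Candidates per position — 1:souplaap {P,V}; 2:chiapoilm {V}; 3:chiapoilm {V}; 4:pepo {A,P}; 5:pepo {A,P}; 6:zriafeer {N}.
One satisfying assignment: P V V A P N.
Checking: rule 1 holds; rule 2 holds.

YES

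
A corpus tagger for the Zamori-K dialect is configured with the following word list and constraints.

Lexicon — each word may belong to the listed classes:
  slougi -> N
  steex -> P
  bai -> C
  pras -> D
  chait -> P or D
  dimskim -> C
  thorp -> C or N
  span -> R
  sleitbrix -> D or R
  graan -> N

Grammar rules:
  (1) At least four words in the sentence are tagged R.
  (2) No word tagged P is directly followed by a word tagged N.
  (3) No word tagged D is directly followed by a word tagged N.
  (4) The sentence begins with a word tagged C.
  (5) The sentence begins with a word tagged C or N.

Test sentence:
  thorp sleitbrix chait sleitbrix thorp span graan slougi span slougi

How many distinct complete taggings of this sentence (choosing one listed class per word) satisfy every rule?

Candidates per position — 1:thorp {C,N}; 2:sleitbrix {D,R}; 3:chait {P,D}; 4:sleitbrix {D,R}; 5:thorp {C,N}; 6:span {R}; 7:graan {N}; 8:slougi {N}; 9:span {R}; 10:slougi {N}.
There are 32 candidate sequences in total.
The sequences that satisfy every rule: C R P R C R N N R N; C R P R N R N N R N; C R D R C R N N R N; C R D R N R N N R N.
Count = 4.

4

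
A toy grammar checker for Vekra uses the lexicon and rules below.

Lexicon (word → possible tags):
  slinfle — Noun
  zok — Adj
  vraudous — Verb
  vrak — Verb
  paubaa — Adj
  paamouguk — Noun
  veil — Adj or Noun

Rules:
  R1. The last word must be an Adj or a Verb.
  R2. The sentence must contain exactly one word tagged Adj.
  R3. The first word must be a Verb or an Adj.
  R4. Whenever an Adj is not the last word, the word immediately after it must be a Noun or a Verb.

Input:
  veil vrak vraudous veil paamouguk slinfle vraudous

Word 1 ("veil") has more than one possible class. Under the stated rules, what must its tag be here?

Candidates per position — 1:veil {Adj,Noun}; 2:vrak {Verb}; 3:vraudous {Verb}; 4:veil {Adj,Noun}; 5:paamouguk {Noun}; 6:slinfle {Noun}; 7:vraudous {Verb}.
At position 1, choosing Noun makes rule 3 impossible to satisfy; hence Adj.
At position 4, choosing Adj makes rule 2 impossible to satisfy; hence Noun.
The unique satisfying tagging is: Adj Verb Verb Noun Noun Noun Verb.
Rule-by-rule: rule 1 ok; rule 2 ok; rule 3 ok; rule 4 ok.

Adj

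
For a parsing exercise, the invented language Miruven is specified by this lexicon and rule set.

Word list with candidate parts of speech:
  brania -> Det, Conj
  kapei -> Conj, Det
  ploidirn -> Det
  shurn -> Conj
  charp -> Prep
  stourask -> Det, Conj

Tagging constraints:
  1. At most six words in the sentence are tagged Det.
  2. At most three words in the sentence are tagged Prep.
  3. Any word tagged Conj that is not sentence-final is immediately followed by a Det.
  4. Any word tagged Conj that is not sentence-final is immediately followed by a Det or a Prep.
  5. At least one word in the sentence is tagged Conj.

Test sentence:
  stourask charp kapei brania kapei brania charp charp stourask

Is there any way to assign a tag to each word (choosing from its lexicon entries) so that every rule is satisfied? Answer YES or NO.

YES

Candidates per position — 1:stourask {Det,Conj}; 2:charp {Prep}; 3:kapei {Conj,Det}; 4:brania {Det,Conj}; 5:kapei {Conj,Det}; 6:brania {Det,Conj}; 7:charp {Prep}; 8:charp {Prep}; 9:stourask {Det,Conj}.
One satisfying assignment: Det Prep Det Conj Det Det Prep Prep Det.
Rule-by-rule: rule 1 holds; rule 2 holds; rule 3 holds; rule 4 holds; rule 5 holds.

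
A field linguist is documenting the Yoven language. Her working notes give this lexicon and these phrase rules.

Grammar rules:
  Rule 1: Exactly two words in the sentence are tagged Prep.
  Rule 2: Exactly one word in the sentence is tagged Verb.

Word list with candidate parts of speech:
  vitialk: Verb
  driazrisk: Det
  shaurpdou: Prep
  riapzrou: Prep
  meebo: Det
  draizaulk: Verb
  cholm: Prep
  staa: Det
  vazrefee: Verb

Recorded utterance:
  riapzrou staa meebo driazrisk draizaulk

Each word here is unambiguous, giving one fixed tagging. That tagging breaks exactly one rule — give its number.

1

Fixed tagging: Prep Det Det Det Verb.
Rule check: R1 fail, R2 pass.
Only rule 1 fails.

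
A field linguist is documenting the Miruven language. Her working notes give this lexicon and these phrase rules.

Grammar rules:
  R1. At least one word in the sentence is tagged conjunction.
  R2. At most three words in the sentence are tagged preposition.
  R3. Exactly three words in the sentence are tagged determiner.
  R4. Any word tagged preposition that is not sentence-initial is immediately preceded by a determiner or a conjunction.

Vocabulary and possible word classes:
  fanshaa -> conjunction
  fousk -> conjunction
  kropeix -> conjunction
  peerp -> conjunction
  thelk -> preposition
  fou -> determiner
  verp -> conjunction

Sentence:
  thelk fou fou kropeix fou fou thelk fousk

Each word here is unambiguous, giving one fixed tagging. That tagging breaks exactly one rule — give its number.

3

Fixed tagging: preposition determiner determiner conjunction determiner determiner preposition conjunction.
Applying the rules: R1 ✓, R2 ✓, R3 ✗, R4 ✓.
Only rule 3 fails.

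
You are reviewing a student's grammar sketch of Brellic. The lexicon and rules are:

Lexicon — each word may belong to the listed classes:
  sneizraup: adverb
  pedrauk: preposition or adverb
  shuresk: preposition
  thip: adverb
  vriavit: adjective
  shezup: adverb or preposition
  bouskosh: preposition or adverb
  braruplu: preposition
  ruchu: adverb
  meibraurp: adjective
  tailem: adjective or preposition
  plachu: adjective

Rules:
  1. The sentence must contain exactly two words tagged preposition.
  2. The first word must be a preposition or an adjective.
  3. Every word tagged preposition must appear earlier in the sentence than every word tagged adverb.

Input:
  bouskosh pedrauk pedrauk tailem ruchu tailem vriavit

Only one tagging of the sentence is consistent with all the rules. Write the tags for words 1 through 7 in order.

Candidates per position — 1:bouskosh {preposition,adverb}; 2:pedrauk {preposition,adverb}; 3:pedrauk {preposition,adverb}; 4:tailem {adjective,preposition}; 5:ruchu {adverb}; 6:tailem {adjective,preposition}; 7:vriavit {adjective}.
Word 1 cannot be adverb — rule 2 would then fail for every completion. It is preposition.
Word 6 cannot be preposition — rule 3 would then fail for every completion. It is adjective.
The remaining ambiguous positions (2, 3, 4) are resolved jointly — only one combination satisfies every rule.
The only consistent sequence is: preposition preposition adverb adjective adverb adjective adjective.
Rule-by-rule: rule 1 ✓; rule 2 ✓; rule 3 ✓.

preposition preposition adverb adjective adverb adjective adjective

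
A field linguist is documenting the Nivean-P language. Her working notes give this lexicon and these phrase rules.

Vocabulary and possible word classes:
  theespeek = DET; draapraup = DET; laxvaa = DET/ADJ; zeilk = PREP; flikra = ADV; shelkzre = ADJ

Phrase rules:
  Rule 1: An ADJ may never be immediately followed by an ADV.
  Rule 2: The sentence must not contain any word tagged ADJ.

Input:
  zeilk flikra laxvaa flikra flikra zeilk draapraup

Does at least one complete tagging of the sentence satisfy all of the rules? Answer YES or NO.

YES

Candidates per position — 1:zeilk {PREP}; 2:flikra {ADV}; 3:laxvaa {DET,ADJ}; 4:flikra {ADV}; 5:flikra {ADV}; 6:zeilk {PREP}; 7:draapraup {DET}.
One satisfying assignment: PREP ADV DET ADV ADV PREP DET.
Check: rule 1 satisfied; rule 2 satisfied.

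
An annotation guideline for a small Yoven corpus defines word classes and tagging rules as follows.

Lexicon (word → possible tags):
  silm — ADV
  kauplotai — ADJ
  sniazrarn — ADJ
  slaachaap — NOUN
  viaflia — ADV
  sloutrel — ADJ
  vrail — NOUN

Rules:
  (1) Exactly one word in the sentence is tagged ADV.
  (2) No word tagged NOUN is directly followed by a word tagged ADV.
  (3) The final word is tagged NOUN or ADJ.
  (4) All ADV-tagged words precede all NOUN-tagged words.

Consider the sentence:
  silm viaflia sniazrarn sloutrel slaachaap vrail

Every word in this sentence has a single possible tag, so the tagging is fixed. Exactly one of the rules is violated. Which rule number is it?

Fixed tagging: ADV ADV ADJ ADJ NOUN NOUN.
Applying the rules: R1 ✗, R2 ✓, R3 ✓, R4 ✓.
Only rule 1 fails.

1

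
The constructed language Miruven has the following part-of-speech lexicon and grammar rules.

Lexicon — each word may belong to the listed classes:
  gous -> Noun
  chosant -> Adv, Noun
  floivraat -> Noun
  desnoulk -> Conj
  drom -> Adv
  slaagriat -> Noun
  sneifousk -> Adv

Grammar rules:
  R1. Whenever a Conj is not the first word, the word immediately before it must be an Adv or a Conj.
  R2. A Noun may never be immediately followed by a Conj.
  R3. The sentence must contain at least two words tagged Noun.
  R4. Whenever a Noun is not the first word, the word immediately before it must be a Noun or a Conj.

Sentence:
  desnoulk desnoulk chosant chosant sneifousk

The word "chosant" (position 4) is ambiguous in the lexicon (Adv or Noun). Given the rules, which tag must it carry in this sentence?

Candidates per position — 1:desnoulk {Conj}; 2:desnoulk {Conj}; 3:chosant {Adv,Noun}; 4:chosant {Adv,Noun}; 5:sneifousk {Adv}.
If word 3 were Adv, no tagging could satisfy rule 3; so word 3 is Noun.
If word 4 were Adv, no tagging could satisfy rule 3; so word 4 is Noun.
That leaves exactly one tagging: Conj Conj Noun Noun Adv.
Checking: rule 1 holds; rule 2 holds; rule 3 holds; rule 4 holds.

Noun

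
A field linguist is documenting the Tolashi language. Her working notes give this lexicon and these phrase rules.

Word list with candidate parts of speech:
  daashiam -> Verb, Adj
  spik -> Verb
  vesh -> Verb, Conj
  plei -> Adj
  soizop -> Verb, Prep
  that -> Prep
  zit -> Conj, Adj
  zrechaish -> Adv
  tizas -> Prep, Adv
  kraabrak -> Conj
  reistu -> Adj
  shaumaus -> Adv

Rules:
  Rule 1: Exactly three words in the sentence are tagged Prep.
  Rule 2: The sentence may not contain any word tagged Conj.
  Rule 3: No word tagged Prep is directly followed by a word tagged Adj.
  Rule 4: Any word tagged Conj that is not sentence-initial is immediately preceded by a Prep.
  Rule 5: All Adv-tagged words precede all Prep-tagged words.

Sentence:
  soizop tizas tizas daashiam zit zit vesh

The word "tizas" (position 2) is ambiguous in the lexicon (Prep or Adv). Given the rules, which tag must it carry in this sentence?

Prep

Candidates per position — 1:soizop {Verb,Prep}; 2:tizas {Prep,Adv}; 3:tizas {Prep,Adv}; 4:daashiam {Verb,Adj}; 5:zit {Conj,Adj}; 6:zit {Conj,Adj}; 7:vesh {Verb,Conj}.
Position 1: tagging it Verb would leave rule 1 unsatisfiable, so it must be Prep.
Position 2: tagging it Adv would leave rule 1 unsatisfiable, so it must be Prep.
Position 3: tagging it Adv would leave rule 1 unsatisfiable, so it must be Prep.
Position 4: tagging it Adj would leave rule 3 unsatisfiable, so it must be Verb.
Position 5: tagging it Conj would leave rule 2 unsatisfiable, so it must be Adj.
Position 6: tagging it Conj would leave rule 2 unsatisfiable, so it must be Adj.
Position 7: tagging it Conj would leave rule 2 unsatisfiable, so it must be Verb.
The unique satisfying tagging is: Prep Prep Prep Verb Adj Adj Verb.
Rule-by-rule: rule 1 holds; rule 2 holds; rule 3 holds; rule 4 holds; rule 5 holds.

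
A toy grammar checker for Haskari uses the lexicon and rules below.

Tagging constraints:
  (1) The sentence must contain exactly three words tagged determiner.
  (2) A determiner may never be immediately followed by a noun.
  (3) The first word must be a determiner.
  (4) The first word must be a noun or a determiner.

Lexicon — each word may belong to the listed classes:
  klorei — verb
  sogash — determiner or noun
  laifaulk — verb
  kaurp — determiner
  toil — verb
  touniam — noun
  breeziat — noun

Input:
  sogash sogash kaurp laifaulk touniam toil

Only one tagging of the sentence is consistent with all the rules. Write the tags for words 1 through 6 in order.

determiner determiner determiner verb noun verb

Candidates per position — 1:sogash {determiner,noun}; 2:sogash {determiner,noun}; 3:kaurp {determiner}; 4:laifaulk {verb}; 5:touniam {noun}; 6:toil {verb}.
At position 1, choosing noun makes rule 1 impossible to satisfy; hence determiner.
At position 2, choosing noun makes rule 1 impossible to satisfy; hence determiner.
The only consistent sequence is: determiner determiner determiner verb noun verb.
Check: rule 1 holds; rule 2 holds; rule 3 holds; rule 4 holds.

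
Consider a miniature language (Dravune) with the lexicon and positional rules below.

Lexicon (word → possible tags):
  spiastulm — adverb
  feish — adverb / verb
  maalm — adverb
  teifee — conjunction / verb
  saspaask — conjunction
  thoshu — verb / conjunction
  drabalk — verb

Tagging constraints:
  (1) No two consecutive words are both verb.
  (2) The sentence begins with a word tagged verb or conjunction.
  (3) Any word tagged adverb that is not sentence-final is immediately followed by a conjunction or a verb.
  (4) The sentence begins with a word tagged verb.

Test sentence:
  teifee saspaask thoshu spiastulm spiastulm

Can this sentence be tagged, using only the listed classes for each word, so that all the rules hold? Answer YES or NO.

Candidates per position — 1:teifee {conjunction,verb}; 2:saspaask {conjunction}; 3:thoshu {verb,conjunction}; 4:spiastulm {adverb}; 5:spiastulm {adverb}.
Rule 3 cannot be satisfied by any choice of tags from the lexicon.
So there is no consistent tagging.

NO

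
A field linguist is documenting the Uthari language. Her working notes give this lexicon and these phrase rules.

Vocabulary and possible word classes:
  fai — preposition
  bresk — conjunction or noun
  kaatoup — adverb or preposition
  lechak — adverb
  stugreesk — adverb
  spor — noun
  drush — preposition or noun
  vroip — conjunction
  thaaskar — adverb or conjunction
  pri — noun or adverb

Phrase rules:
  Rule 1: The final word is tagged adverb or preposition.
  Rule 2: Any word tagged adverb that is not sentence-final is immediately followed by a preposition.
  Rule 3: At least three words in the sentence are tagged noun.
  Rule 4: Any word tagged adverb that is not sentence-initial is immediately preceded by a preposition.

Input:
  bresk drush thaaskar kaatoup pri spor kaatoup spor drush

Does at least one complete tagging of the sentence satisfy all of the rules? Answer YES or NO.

Candidates per position — 1:bresk {conjunction,noun}; 2:drush {preposition,noun}; 3:thaaskar {adverb,conjunction}; 4:kaatoup {adverb,preposition}; 5:pri {noun,adverb}; 6:spor {noun}; 7:kaatoup {adverb,preposition}; 8:spor {noun}; 9:drush {preposition,noun}.
One satisfying assignment: conjunction preposition adverb preposition noun noun preposition noun preposition.
Verifying each rule — rule 1 holds; rule 2 holds; rule 3 holds; rule 4 holds.

YES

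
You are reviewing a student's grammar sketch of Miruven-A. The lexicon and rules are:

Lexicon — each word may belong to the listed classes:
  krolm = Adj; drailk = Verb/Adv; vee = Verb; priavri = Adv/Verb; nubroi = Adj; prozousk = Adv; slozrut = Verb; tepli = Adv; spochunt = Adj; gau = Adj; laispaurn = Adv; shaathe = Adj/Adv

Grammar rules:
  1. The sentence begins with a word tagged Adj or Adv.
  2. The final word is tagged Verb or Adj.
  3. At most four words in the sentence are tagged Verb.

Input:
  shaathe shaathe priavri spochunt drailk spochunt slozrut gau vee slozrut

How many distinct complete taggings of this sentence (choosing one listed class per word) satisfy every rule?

12

Candidates per position — 1:shaathe {Adj,Adv}; 2:shaathe {Adj,Adv}; 3:priavri {Adv,Verb}; 4:spochunt {Adj}; 5:drailk {Verb,Adv}; 6:spochunt {Adj}; 7:slozrut {Verb}; 8:gau {Adj}; 9:vee {Verb}; 10:slozrut {Verb}.
There are 16 candidate sequences in total.
Checking each against the rules leaves 12 sequences.
Count = 12.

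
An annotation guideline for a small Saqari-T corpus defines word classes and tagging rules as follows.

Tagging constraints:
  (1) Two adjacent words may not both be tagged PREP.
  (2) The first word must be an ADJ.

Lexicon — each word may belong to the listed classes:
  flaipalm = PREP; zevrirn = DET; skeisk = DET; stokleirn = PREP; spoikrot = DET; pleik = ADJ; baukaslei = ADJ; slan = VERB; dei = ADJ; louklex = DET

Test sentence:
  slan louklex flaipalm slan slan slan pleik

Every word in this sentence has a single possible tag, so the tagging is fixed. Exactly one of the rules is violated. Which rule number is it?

2

Fixed tagging: VERB DET PREP VERB VERB VERB ADJ.
Rule check: R1 holds, R2 violated.
Only rule 2 fails.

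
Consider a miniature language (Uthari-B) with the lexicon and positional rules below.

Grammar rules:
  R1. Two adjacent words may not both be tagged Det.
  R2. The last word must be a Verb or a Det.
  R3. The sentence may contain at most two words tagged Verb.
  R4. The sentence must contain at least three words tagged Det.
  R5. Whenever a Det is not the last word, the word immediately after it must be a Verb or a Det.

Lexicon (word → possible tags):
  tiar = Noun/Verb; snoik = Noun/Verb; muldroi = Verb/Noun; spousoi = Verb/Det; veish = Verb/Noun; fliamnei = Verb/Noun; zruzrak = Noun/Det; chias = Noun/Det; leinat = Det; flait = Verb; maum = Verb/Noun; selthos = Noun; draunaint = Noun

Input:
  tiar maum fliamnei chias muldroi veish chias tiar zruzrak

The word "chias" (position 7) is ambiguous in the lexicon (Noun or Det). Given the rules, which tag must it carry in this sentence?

Candidates per position — 1:tiar {Noun,Verb}; 2:maum {Verb,Noun}; 3:fliamnei {Verb,Noun}; 4:chias {Noun,Det}; 5:muldroi {Verb,Noun}; 6:veish {Verb,Noun}; 7:chias {Noun,Det}; 8:tiar {Noun,Verb}; 9:zruzrak {Noun,Det}.
Position 4: tagging it Noun would leave rule 4 unsatisfiable, so it must be Det.
Position 5: tagging it Noun would leave rule 5 unsatisfiable, so it must be Verb.
Position 7: tagging it Noun would leave rule 4 unsatisfiable, so it must be Det.
Position 8: tagging it Noun would leave rule 5 unsatisfiable, so it must be Verb.
Position 9: tagging it Noun would leave rule 2 unsatisfiable, so it must be Det.
Position 1: tagging it Verb would leave rule 3 unsatisfiable, so it must be Noun.
Position 2: tagging it Verb would leave rule 3 unsatisfiable, so it must be Noun.
Position 3: tagging it Verb would leave rule 3 unsatisfiable, so it must be Noun.
Position 6: tagging it Verb would leave rule 3 unsatisfiable, so it must be Noun.
The unique satisfying tagging is: Noun Noun Noun Det Verb Noun Det Verb Det.
Rule-by-rule: rule 1 ok; rule 2 ok; rule 3 ok; rule 4 ok; rule 5 ok.

Det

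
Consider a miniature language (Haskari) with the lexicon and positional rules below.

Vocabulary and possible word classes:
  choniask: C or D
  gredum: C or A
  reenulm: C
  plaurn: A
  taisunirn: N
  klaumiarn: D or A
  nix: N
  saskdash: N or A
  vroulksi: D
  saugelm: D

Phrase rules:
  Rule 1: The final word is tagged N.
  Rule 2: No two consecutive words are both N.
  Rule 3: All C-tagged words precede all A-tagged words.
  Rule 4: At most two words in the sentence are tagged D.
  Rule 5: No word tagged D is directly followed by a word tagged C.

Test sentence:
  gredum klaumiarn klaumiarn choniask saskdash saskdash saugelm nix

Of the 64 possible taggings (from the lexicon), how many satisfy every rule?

Candidates per position — 1:gredum {C,A}; 2:klaumiarn {D,A}; 3:klaumiarn {D,A}; 4:choniask {C,D}; 5:saskdash {N,A}; 6:saskdash {N,A}; 7:saugelm {D}; 8:nix {N}.
There are 64 candidate sequences in total.
Checking each against the rules leaves 6 sequences.
Count = 6.

6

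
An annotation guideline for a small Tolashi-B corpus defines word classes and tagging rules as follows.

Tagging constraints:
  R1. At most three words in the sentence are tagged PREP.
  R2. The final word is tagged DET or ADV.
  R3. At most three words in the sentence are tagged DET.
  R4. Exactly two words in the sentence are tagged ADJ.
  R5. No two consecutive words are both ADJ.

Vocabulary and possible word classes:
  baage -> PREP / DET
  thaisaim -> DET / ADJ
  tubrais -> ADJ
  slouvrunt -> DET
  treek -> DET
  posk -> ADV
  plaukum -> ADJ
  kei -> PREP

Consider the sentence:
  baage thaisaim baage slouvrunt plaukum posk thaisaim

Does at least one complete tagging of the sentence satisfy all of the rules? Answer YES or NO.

YES

Candidates per position — 1:baage {PREP,DET}; 2:thaisaim {DET,ADJ}; 3:baage {PREP,DET}; 4:slouvrunt {DET}; 5:plaukum {ADJ}; 6:posk {ADV}; 7:thaisaim {DET,ADJ}.
One satisfying assignment: DET ADJ PREP DET ADJ ADV DET.
Verifying each rule — rule 1 holds; rule 2 holds; rule 3 holds; rule 4 holds; rule 5 holds.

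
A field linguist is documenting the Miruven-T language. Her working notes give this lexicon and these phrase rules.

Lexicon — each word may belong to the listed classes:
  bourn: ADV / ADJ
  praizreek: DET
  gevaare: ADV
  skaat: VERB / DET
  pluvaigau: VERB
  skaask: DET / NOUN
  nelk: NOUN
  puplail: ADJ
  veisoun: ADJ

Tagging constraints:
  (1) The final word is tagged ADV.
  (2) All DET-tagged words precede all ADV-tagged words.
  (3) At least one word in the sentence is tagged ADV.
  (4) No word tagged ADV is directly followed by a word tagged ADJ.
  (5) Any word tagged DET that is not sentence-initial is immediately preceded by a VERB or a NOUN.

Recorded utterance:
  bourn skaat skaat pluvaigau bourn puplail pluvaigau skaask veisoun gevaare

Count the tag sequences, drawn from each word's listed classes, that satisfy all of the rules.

Candidates per position — 1:bourn {ADV,ADJ}; 2:skaat {VERB,DET}; 3:skaat {VERB,DET}; 4:pluvaigau {VERB}; 5:bourn {ADV,ADJ}; 6:puplail {ADJ}; 7:pluvaigau {VERB}; 8:skaask {DET,NOUN}; 9:veisoun {ADJ}; 10:gevaare {ADV}.
There are 32 candidate sequences in total.
The sequences that satisfy every rule: ADV VERB VERB VERB ADJ ADJ VERB NOUN ADJ ADV; ADJ VERB VERB VERB ADJ ADJ VERB DET ADJ ADV; ADJ VERB VERB VERB ADJ ADJ VERB NOUN ADJ ADV; ADJ VERB DET VERB ADJ ADJ VERB DET ADJ ADV; ADJ VERB DET VERB ADJ ADJ VERB NOUN ADJ ADV.
Count = 5.

5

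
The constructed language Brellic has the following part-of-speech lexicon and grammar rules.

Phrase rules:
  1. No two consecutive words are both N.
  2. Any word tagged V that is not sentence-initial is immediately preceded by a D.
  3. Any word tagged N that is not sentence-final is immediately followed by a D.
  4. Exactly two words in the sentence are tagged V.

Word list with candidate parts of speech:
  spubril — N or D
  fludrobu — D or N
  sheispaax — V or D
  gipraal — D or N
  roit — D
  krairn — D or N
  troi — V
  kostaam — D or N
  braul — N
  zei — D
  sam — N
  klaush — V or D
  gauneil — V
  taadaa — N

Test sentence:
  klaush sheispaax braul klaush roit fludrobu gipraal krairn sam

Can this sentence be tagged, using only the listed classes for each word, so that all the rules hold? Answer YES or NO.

Candidates per position — 1:klaush {V,D}; 2:sheispaax {V,D}; 3:braul {N}; 4:klaush {V,D}; 5:roit {D}; 6:fludrobu {D,N}; 7:gipraal {D,N}; 8:krairn {D,N}; 9:sam {N}.
Every candidate sequence violates at least one rule; no consistent tagging exists.

NO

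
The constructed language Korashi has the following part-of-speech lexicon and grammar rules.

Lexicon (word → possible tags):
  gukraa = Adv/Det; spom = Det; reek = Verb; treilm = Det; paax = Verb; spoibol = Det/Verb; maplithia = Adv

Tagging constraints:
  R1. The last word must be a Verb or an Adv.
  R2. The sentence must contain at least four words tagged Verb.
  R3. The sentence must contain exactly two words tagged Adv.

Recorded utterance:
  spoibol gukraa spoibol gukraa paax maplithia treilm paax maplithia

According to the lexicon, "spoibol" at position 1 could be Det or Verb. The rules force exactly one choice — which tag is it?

Candidates per position — 1:spoibol {Det,Verb}; 2:gukraa {Adv,Det}; 3:spoibol {Det,Verb}; 4:gukraa {Adv,Det}; 5:paax {Verb}; 6:maplithia {Adv}; 7:treilm {Det}; 8:paax {Verb}; 9:maplithia {Adv}.
Position 1: tagging it Det would leave rule 2 unsatisfiable, so it must be Verb.
Position 2: tagging it Adv would leave rule 3 unsatisfiable, so it must be Det.
Position 3: tagging it Det would leave rule 2 unsatisfiable, so it must be Verb.
Position 4: tagging it Adv would leave rule 3 unsatisfiable, so it must be Det.
The only consistent sequence is: Verb Det Verb Det Verb Adv Det Verb Adv.
Check: rule 1 ok; rule 2 ok; rule 3 ok.

Verb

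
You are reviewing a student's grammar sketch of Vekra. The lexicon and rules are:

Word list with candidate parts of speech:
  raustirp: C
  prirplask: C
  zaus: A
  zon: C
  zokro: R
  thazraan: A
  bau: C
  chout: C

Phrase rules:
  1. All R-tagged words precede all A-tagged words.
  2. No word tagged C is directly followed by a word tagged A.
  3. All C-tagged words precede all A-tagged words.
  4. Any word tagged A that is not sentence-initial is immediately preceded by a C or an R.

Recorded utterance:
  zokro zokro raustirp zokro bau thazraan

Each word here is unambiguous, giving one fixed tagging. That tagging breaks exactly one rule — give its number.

Fixed tagging: R R C R C A.
Applying the rules: R1 pass, R2 fail, R3 pass, R4 pass.
Only rule 2 fails.

2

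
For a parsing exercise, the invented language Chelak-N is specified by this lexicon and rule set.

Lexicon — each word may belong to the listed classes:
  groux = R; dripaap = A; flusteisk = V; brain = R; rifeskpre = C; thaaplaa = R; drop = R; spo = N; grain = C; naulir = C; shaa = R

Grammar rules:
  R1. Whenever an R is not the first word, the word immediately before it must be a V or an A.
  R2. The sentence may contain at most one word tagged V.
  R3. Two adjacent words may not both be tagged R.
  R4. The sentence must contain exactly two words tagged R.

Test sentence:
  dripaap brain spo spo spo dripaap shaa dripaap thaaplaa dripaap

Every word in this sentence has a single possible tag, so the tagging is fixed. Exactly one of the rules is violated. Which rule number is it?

Fixed tagging: A R N N N A R A R A.
Applying the rules: R1 ✓, R2 ✓, R3 ✓, R4 ✗.
Only rule 4 fails.

4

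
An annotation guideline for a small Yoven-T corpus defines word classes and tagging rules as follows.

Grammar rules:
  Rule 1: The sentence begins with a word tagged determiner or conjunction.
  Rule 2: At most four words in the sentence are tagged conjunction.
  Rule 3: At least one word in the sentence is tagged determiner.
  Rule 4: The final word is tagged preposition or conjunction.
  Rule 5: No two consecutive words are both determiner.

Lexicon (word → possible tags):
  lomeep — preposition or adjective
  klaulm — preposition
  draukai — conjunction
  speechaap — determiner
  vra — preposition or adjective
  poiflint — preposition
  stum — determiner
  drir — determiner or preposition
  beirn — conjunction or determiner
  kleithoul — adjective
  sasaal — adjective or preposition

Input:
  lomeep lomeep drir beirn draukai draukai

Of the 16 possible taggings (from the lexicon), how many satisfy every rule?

0

Candidates per position — 1:lomeep {preposition,adjective}; 2:lomeep {preposition,adjective}; 3:drir {determiner,preposition}; 4:beirn {conjunction,determiner}; 5:draukai {conjunction}; 6:draukai {conjunction}.
There are 16 candidate sequences in total.
Rule 1 cannot be satisfied by any choice of tags from the lexicon.
So there is no consistent tagging.
Count = 0.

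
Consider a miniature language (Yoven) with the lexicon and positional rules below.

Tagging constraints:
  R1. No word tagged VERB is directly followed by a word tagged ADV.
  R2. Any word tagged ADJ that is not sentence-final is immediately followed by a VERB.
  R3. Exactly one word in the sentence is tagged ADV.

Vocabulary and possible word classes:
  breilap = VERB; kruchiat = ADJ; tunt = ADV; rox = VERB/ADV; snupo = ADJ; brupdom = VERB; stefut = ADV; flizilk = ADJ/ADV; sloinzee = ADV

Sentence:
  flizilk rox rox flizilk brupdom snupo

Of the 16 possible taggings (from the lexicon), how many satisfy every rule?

1

Candidates per position — 1:flizilk {ADJ,ADV}; 2:rox {VERB,ADV}; 3:rox {VERB,ADV}; 4:flizilk {ADJ,ADV}; 5:brupdom {VERB}; 6:snupo {ADJ}.
There are 16 candidate sequences in total.
The sequences that satisfy every rule: ADV VERB VERB ADJ VERB ADJ.
Count = 1.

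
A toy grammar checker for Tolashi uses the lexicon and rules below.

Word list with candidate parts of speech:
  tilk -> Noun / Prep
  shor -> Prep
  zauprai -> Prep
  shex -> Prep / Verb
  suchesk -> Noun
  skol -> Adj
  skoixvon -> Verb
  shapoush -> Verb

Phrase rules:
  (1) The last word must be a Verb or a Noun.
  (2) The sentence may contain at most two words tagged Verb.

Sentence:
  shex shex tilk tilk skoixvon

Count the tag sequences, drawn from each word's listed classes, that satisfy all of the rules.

12

Candidates per position — 1:shex {Prep,Verb}; 2:shex {Prep,Verb}; 3:tilk {Noun,Prep}; 4:tilk {Noun,Prep}; 5:skoixvon {Verb}.
There are 16 candidate sequences in total.
Checking each against the rules leaves 12 sequences.
Count = 12.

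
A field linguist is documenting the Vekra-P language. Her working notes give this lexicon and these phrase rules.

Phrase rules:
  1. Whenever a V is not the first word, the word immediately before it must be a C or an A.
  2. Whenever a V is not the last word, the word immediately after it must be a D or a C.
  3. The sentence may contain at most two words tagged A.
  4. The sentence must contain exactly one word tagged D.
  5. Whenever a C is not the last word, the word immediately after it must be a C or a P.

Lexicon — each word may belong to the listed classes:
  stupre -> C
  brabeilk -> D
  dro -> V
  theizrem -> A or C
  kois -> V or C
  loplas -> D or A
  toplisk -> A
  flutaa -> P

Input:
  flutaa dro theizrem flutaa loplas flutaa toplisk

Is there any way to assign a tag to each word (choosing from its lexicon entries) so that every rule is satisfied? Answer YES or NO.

Candidates per position — 1:flutaa {P}; 2:dro {V}; 3:theizrem {A,C}; 4:flutaa {P}; 5:loplas {D,A}; 6:flutaa {P}; 7:toplisk {A}.
Rule 1 cannot be satisfied by any choice of tags from the lexicon.
So there is no consistent tagging.

NO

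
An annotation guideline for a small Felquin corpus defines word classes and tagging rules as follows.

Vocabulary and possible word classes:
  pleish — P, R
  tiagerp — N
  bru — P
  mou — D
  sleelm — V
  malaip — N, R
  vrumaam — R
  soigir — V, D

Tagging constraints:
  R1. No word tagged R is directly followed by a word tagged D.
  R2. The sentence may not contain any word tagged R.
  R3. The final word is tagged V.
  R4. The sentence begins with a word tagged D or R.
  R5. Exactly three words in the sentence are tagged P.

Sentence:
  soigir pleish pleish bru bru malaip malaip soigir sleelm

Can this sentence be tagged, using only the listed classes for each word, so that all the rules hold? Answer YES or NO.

NO

Candidates per position — 1:soigir {V,D}; 2:pleish {P,R}; 3:pleish {P,R}; 4:bru {P}; 5:bru {P}; 6:malaip {N,R}; 7:malaip {N,R}; 8:soigir {V,D}; 9:sleelm {V}.
Every candidate sequence violates at least one rule; no consistent tagging exists.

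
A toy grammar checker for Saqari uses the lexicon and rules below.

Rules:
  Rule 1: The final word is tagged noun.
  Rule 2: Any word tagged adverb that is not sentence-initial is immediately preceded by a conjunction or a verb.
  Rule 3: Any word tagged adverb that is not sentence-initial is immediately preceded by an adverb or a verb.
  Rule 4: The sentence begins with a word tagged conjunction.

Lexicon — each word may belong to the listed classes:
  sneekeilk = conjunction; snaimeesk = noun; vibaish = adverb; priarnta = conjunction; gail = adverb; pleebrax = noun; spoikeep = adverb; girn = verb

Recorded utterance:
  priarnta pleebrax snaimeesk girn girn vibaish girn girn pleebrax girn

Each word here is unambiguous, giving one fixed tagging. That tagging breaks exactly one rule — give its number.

Fixed tagging: conjunction noun noun verb verb adverb verb verb noun verb.
Checking each rule: R1 ✗, R2 ✓, R3 ✓, R4 ✓.
Only rule 1 fails.

1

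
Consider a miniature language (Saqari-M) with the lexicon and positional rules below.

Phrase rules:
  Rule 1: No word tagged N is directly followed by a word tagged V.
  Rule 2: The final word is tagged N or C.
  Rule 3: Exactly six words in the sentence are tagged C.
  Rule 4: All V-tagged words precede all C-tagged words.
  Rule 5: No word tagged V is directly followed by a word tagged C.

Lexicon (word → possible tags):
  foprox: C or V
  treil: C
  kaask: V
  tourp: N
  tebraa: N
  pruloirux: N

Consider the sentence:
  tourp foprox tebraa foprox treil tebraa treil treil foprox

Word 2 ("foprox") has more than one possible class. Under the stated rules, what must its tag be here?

C

Candidates per position — 1:tourp {N}; 2:foprox {C,V}; 3:tebraa {N}; 4:foprox {C,V}; 5:treil {C}; 6:tebraa {N}; 7:treil {C}; 8:treil {C}; 9:foprox {C,V}.
Position 2: tagging it V would leave rule 1 unsatisfiable, so it must be C.
Position 4: tagging it V would leave rule 1 unsatisfiable, so it must be C.
Position 9: tagging it V would leave rule 2 unsatisfiable, so it must be C.
The only consistent sequence is: N C N C C N C C C.
Verifying each rule — rule 1 satisfied; rule 2 satisfied; rule 3 satisfied; rule 4 satisfied; rule 5 satisfied.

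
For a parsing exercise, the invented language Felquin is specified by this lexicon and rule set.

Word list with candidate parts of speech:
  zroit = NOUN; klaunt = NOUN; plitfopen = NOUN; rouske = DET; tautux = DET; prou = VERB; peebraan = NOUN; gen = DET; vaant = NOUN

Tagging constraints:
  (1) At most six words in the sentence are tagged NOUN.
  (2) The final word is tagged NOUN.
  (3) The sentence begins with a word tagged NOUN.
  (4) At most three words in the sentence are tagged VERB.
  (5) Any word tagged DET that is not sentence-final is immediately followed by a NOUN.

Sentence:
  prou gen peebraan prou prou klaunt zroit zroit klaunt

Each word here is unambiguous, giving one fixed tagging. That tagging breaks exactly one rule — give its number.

3

Fixed tagging: VERB DET NOUN VERB VERB NOUN NOUN NOUN NOUN.
Checking each rule: R1 holds, R2 holds, R3 violated, R4 holds, R5 holds.
Only rule 3 fails.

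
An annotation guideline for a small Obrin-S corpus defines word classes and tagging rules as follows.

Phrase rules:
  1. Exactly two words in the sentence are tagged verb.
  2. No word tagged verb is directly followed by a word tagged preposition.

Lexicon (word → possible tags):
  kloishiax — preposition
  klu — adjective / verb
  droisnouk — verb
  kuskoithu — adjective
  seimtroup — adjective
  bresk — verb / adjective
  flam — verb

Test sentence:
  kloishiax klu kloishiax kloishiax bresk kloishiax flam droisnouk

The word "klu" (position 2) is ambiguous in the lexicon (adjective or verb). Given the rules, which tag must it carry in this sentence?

Candidates per position — 1:kloishiax {preposition}; 2:klu {adjective,verb}; 3:kloishiax {preposition}; 4:kloishiax {preposition}; 5:bresk {verb,adjective}; 6:kloishiax {preposition}; 7:flam {verb}; 8:droisnouk {verb}.
Word 2 cannot be verb — rule 1 would then fail for every completion. It is adjective.
Word 5 cannot be verb — rule 1 would then fail for every completion. It is adjective.
That leaves exactly one tagging: preposition adjective preposition preposition adjective preposition verb verb.
Checking: rule 1 holds; rule 2 holds.

adjective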